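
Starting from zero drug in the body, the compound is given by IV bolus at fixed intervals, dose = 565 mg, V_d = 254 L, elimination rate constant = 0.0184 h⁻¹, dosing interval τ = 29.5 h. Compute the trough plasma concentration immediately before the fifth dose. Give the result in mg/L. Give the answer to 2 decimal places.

C₀ per dose = Dose / Vd = 565 / 254 = 2.224 mg/L
Fraction remaining after one interval: r = e^(−kτ) = e^(−0.01840 × 29.5) = 0.5811
Before dose 5, 4 doses have been given (aged 1τ, 2τ, 3τ, 4τ).
C_trough = C₀ × (r + r² + … + r^4) = C₀ × r(1−r^4)/(1−r)
        = 2.224 × 0.5811 × (1 − 0.1140) / (1 − 0.5811) = 2.733 mg/L

2.73 mg/L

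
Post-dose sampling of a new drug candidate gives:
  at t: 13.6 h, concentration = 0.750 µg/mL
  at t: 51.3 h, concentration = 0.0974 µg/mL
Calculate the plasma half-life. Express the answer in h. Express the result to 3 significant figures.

k = ln(C₁/C₂) / (t₂ − t₁) = ln(0.750/0.0974) / (51.3 − 13.6)
  = 2.041 / 37.70 = 0.05414 h⁻¹
t½ = ln2 / k = 0.693147 / 0.05414 = 12.80 h

12.8 h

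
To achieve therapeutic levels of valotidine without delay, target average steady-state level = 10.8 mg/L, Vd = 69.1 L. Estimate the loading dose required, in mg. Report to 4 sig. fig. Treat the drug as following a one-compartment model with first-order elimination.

746.3 mg

LD = Css × Vd = 10.8 × 69.1 = 746.3 mg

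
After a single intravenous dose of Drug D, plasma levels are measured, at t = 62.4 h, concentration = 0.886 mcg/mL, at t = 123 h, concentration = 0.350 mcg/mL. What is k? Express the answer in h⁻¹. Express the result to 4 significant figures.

0.01533 h⁻¹

k = ln(C₁/C₂) / (t₂ − t₁) = ln(0.886/0.350) / (123 − 62.4)
  = 0.9288 / 60.60 = 0.01533 h⁻¹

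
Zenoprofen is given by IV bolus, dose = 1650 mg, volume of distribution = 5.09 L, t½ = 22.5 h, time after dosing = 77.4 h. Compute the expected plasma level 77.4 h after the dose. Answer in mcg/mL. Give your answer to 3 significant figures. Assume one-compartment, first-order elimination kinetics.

C₀ = Dose / Vd = 1650 / 5.09 = 324.2 mg/L
k = ln2 / t½ = 0.693147 / 22.5 = 0.03081 h⁻¹
C = C₀ · e^(−k·t) = 324.2 × e^(−0.03081 × 77.4)
  = 324.2 × 0.09212 = 29.87 mg/L
(29.87 mg/L = 29.87 mcg/mL)

29.9 mcg/mL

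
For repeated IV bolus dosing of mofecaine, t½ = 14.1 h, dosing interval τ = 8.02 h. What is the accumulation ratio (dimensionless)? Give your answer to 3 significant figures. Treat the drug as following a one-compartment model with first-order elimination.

3.07

k = ln2 / t½ = 0.693147 / 14.1 = 0.04916 h⁻¹
e^(−kτ) = e^(−0.04916 × 8.02) = 0.6742
Accumulation ratio R = 1 / (1 − e^(−kτ)) = 1 / (1 − 0.6742) = 3.069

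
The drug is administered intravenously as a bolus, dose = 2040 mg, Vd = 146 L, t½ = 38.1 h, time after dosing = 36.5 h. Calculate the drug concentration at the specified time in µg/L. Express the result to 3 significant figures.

C₀ = Dose / Vd = 2040 / 146 = 13.97 mg/L
k = ln2 / t½ = 0.693147 / 38.1 = 0.01819 h⁻¹
C = C₀ · e^(−k·t) = 13.97 × e^(−0.01819 × 36.5)
  = 13.97 × 0.5148 = 7.192 mg/L
Convert: 7.192 mg/L × 1000 = 7192 µg/L

7190 µg/L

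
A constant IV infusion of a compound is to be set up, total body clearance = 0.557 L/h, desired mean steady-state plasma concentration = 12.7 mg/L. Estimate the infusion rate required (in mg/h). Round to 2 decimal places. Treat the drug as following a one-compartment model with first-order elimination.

At steady state, infusion rate R₀ = Css × CL = 12.7 × 0.5570 = 7.074 mg/h

7.07 mg/h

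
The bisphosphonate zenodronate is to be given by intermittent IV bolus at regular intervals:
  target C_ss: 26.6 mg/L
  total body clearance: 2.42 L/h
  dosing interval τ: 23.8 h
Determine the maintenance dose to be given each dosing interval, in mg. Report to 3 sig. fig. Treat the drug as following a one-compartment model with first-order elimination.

At steady state, Dose/τ = Css × CL.
Dose = Css × CL × τ = 26.6 × 2.420 × 23.8 = 1532 mg

1530 mg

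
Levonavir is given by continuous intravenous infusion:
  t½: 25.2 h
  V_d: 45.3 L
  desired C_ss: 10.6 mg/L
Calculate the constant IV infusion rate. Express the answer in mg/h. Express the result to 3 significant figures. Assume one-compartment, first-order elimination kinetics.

k = ln2 / t½ = 0.693147 / 25.2 = 0.02751 h⁻¹
CL = k × Vd = 0.02751 × 45.3 = 1.246 L/h
At steady state, infusion rate R₀ = Css × CL = 10.6 × 1.246 = 13.21 mg/h

13.2 mg/h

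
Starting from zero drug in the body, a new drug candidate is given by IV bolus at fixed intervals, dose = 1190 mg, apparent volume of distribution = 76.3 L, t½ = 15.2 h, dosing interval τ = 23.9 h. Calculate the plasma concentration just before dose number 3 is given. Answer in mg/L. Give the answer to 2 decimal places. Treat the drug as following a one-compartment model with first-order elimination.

7.01 mg/L

C₀ per dose = Dose / Vd = 1190 / 76.3 = 15.60 mg/L
k = ln2 / t½ = 0.693147 / 15.2 = 0.04560 h⁻¹
Fraction remaining after one interval: r = e^(−kτ) = e^(−0.04560 × 23.9) = 0.3363
Before dose 3, 2 doses have been given (aged 1τ, 2τ).
C_trough = C₀ × (r + r²) = 15.60 × (0.3363 + 0.1131) = 7.011 mg/L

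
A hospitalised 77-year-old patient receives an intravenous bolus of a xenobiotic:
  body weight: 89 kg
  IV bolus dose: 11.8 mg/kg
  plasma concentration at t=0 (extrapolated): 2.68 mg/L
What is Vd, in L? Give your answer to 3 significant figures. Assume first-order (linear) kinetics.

Dose = 11.8 × 89 = 1050 mg
Vd = Dose / C₀ = 1050 / 2.68 = 391.8 L

392 L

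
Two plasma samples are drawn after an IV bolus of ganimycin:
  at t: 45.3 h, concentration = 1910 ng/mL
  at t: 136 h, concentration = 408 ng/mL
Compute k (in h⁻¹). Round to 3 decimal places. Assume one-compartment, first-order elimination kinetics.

k = ln(C₁/C₂) / (t₂ − t₁) = ln(1910/408) / (136 − 45.3)
  = 1.544 / 90.70 = 0.01702 h⁻¹

0.017 h⁻¹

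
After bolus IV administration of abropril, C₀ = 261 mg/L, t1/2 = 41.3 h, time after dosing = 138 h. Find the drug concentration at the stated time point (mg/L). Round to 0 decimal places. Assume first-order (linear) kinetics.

k = ln2 / t½ = 0.693147 / 41.3 = 0.01678 h⁻¹
C = C₀ · e^(−k·t) = 261.0 × e^(−0.01678 × 138)
  = 261.0 × 0.09870 = 25.76 mg/L

26 mg/L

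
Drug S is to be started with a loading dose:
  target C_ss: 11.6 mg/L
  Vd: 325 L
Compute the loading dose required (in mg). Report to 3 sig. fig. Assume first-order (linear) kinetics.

3770 mg

LD = Css × Vd = 11.6 × 325 = 3770 mg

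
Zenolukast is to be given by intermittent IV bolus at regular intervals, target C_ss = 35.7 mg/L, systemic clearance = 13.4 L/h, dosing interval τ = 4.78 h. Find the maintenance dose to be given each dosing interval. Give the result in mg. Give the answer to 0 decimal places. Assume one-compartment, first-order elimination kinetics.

At steady state, Dose/τ = Css × CL.
Dose = Css × CL × τ = 35.7 × 13.40 × 4.78 = 2287 mg

2287 mg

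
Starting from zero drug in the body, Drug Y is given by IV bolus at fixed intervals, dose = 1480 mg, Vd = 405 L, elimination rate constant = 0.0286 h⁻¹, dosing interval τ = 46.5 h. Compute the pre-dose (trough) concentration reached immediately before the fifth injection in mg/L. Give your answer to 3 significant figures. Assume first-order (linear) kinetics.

1.31 mg/L

C₀ per dose = Dose / Vd = 1480 / 405 = 3.654 mg/L
Fraction remaining after one interval: r = e^(−kτ) = e^(−0.02860 × 46.5) = 0.2645
Before dose 5, 4 doses have been given (aged 1τ, 2τ, 3τ, 4τ).
C_trough = C₀ × (r + r² + … + r^4) = C₀ × r(1−r^4)/(1−r)
        = 3.654 × 0.2645 × (1 − 0.004894) / (1 − 0.2645) = 1.308 mg/L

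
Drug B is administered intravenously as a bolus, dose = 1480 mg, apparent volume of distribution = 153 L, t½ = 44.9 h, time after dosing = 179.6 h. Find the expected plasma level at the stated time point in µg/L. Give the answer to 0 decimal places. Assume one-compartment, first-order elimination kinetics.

C₀ = Dose / Vd = 1480 / 153 = 9.673 mg/L
k = ln2 / t½ = 0.693147 / 44.9 = 0.01544 h⁻¹
t / t½ = 179.6 / 44.9 = 4 half-lives
C = C₀ × (1/2)^4 = 9.673 × 0.06250 = 0.6046 mg/L
Convert: 0.6046 mg/L × 1000 = 604.6 µg/L

605 µg/L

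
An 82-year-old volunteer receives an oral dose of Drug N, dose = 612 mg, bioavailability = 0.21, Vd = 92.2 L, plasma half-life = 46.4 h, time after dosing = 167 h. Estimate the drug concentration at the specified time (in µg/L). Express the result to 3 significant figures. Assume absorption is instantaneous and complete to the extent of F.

115 µg/L

Amount reaching circulation = F × Dose = 0.21 × 612.0 = 128.5 mg
C₀ = F·Dose / Vd = 128.5 / 92.2 = 1.394 mg/L
k = ln2 / t½ = 0.693147 / 46.4 = 0.01494 h⁻¹
C = C₀ · e^(−k·t) = 1.394 × e^(−0.01494 × 167)
  = 1.394 × 0.08250 = 0.1150 mg/L
Convert: 0.1150 mg/L × 1000 = 115.0 µg/L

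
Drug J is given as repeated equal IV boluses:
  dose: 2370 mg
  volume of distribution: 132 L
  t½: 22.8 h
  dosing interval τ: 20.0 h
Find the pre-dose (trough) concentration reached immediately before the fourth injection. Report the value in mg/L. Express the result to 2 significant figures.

18 mg/L

C₀ per dose = Dose / Vd = 2370 / 132 = 17.95 mg/L
k = ln2 / t½ = 0.693147 / 22.8 = 0.03040 h⁻¹
Fraction remaining after one interval: r = e^(−kτ) = e^(−0.03040 × 20.0) = 0.5444
Before dose 4, 3 doses have been given (aged 1τ, 2τ, 3τ).
C_trough = C₀ × (r + r² + … + r^3) = C₀ × r(1−r^3)/(1−r)
        = 17.95 × 0.5444 × (1 − 0.1613) / (1 − 0.5444) = 17.99 mg/L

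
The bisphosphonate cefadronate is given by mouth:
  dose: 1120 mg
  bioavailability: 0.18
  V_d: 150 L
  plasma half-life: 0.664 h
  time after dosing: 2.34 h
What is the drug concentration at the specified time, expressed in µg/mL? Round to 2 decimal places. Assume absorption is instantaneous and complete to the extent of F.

0.12 µg/mL

Amount reaching circulation = F × Dose = 0.18 × 1120 = 201.6 mg
C₀ = F·Dose / Vd = 201.6 / 150 = 1.344 mg/L
k = ln2 / t½ = 0.693147 / 0.664 = 1.044 h⁻¹
C = C₀ · e^(−k·t) = 1.344 × e^(−1.044 × 2.34)
  = 1.344 × 0.08690 = 0.1168 mg/L
(0.1168 mg/L = 0.1168 µg/mL)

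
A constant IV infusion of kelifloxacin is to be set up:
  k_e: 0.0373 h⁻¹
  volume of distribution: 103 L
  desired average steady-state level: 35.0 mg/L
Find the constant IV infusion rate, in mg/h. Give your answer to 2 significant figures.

CL = k × Vd = 0.03730 × 103 = 3.842 L/h
At steady state, infusion rate R₀ = Css × CL = 35.0 × 3.842 = 134.5 mg/h

130 mg/h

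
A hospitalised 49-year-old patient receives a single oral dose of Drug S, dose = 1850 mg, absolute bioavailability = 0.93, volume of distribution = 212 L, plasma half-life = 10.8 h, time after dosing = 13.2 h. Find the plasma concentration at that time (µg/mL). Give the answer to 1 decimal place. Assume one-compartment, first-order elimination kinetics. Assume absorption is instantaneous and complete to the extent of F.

Amount reaching circulation = F × Dose = 0.93 × 1850 = 1721 mg
C₀ = F·Dose / Vd = 1721 / 212 = 8.118 mg/L
k = ln2 / t½ = 0.693147 / 10.8 = 0.06418 h⁻¹
C = C₀ · e^(−k·t) = 8.118 × e^(−0.06418 × 13.2)
  = 8.118 × 0.4286 = 3.479 mg/L
(3.479 mg/L = 3.479 µg/mL)

3.5 µg/mL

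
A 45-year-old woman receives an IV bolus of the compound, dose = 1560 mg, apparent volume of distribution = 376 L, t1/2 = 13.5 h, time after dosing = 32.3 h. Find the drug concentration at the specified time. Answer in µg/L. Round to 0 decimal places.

790 µg/L

C₀ = Dose / Vd = 1560 / 376 = 4.149 mg/L
k = ln2 / t½ = 0.693147 / 13.5 = 0.05134 h⁻¹
C = C₀ · e^(−k·t) = 4.149 × e^(−0.05134 × 32.3)
  = 4.149 × 0.1905 = 0.7904 mg/L
Convert: 0.7904 mg/L × 1000 = 790.4 µg/L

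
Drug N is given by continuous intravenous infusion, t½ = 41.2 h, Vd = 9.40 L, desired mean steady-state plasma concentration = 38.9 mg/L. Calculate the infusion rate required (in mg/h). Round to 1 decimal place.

6.2 mg/h

k = ln2 / t½ = 0.693147 / 41.2 = 0.01682 h⁻¹
CL = k × Vd = 0.01682 × 9.40 = 0.1581 L/h
At steady state, infusion rate R₀ = Css × CL = 38.9 × 0.1581 = 6.150 mg/h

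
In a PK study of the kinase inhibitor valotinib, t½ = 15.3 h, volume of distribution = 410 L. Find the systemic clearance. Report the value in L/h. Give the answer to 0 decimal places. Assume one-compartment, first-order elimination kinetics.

k = ln2 / t½ = 0.693147 / 15.3 = 0.04530 h⁻¹
CL = k × Vd = 0.04530 × 410 = 18.57 L/h

19 L/h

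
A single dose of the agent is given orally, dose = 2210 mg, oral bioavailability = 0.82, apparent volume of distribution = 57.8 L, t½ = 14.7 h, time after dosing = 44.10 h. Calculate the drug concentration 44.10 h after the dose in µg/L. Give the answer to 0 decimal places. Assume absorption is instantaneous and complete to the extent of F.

3919 µg/L

Amount reaching circulation = F × Dose = 0.82 × 2210 = 1812 mg
C₀ = F·Dose / Vd = 1812 / 57.8 = 31.35 mg/L
k = ln2 / t½ = 0.693147 / 14.7 = 0.04715 h⁻¹
t / t½ = 44.10 / 14.7 = 3 half-lives
C = C₀ × (1/2)^3 = 31.35 × 0.1250 = 3.919 mg/L
Convert: 3.919 mg/L × 1000 = 3919 µg/L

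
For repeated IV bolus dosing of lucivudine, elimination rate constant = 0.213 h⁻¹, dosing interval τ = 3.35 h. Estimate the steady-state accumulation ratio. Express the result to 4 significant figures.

1.960

e^(−kτ) = e^(−0.2130 × 3.35) = 0.4899
Accumulation ratio R = 1 / (1 − e^(−kτ)) = 1 / (1 − 0.4899) = 1.960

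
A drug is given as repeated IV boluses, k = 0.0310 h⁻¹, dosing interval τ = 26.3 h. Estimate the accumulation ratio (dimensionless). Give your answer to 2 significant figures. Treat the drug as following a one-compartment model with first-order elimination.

e^(−kτ) = e^(−0.03100 × 26.3) = 0.4425
Accumulation ratio R = 1 / (1 − e^(−kτ)) = 1 / (1 − 0.4425) = 1.794

1.8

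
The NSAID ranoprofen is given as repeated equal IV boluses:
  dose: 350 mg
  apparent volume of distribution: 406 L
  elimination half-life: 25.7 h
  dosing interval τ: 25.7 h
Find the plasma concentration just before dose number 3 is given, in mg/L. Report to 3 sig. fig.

C₀ per dose = Dose / Vd = 350 / 406 = 0.8621 mg/L
k = ln2 / t½ = 0.693147 / 25.7 = 0.02697 h⁻¹
Fraction remaining after one interval: r = e^(−kτ) = e^(−0.02697 × 25.7) = 0.5000
Before dose 3, 2 doses have been given (aged 1τ, 2τ).
C_trough = C₀ × (r + r²) = 0.8621 × (0.5000 + 0.2500) = 0.6466 mg/L

0.647 mg/L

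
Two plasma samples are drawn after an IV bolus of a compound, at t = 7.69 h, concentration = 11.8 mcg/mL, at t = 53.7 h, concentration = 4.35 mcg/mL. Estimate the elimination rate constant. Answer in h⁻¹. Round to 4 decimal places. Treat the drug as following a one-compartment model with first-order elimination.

k = ln(C₁/C₂) / (t₂ − t₁) = ln(11.8/4.35) / (53.7 − 7.69)
  = 0.9979 / 46.01 = 0.02169 h⁻¹

0.0217 h⁻¹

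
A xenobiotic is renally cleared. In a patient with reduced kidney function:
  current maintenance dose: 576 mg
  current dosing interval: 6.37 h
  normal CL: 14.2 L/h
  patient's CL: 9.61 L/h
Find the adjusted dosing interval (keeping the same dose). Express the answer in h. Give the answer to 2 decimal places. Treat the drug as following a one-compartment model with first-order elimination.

9.41 h

To keep the same average steady-state level, dosing rate must scale with clearance.
CL ratio = 9.61 / 14.2 = 0.6768
New interval (same dose) = 6.37 / 0.6768 = 9.412 h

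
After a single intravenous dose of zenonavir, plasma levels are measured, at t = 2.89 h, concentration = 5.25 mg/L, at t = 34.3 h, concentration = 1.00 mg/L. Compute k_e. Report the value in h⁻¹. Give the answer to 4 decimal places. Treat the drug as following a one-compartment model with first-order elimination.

0.0528 h⁻¹

k = ln(C₁/C₂) / (t₂ − t₁) = ln(5.25/1.00) / (34.3 − 2.89)
  = 1.658 / 31.41 = 0.05279 h⁻¹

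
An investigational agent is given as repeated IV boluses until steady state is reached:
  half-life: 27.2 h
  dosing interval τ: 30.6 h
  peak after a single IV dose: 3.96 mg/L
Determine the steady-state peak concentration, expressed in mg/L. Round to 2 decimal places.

k = ln2 / t½ = 0.693147 / 27.2 = 0.02548 h⁻¹
e^(−kτ) = e^(−0.02548 × 30.6) = 0.4585
Accumulation ratio R = 1 / (1 − e^(−kτ)) = 1 / (1 − 0.4585) = 1.847
Steady-state peak = C₀ × R = 3.96 × 1.847 = 7.314 mg/L

7.31 mg/L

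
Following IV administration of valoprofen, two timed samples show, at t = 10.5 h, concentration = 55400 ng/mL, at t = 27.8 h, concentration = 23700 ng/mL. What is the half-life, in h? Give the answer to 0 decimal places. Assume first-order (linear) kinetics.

k = ln(C₁/C₂) / (t₂ − t₁) = ln(55400/23700) / (27.8 − 10.5)
  = 0.8491 / 17.30 = 0.04908 h⁻¹
t½ = ln2 / k = 0.693147 / 0.04908 = 14.12 h

14 h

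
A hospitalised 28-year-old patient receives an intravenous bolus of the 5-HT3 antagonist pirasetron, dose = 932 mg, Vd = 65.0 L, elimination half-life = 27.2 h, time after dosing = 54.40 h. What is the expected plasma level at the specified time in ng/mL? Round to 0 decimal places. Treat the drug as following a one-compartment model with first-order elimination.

3585 ng/mL

C₀ = Dose / Vd = 932.0 / 65.0 = 14.34 mg/L
k = ln2 / t½ = 0.693147 / 27.2 = 0.02548 h⁻¹
t / t½ = 54.40 / 27.2 = 2 half-lives
C = C₀ × (1/2)^2 = 14.34 × 0.2500 = 3.585 mg/L
Convert: 3.585 mg/L × 1000 = 3585 ng/mL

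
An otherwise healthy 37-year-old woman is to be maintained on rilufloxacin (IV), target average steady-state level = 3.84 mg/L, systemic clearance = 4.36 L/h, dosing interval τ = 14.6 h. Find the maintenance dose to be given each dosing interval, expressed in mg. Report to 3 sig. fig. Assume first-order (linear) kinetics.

244 mg

At steady state, Dose/τ = Css × CL.
Dose = Css × CL × τ = 3.84 × 4.360 × 14.6 = 244.4 mg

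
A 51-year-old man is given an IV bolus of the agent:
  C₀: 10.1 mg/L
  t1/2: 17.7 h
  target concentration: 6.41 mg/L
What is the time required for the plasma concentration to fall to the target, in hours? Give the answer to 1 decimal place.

11.6 h

k = ln2 / t½ = 0.693147 / 17.7 = 0.03916 h⁻¹
t = ln(C₀ / C) / k = ln(10.10 / 6.41) / 0.03916
  = ln(1.576) / 0.03916 = 0.4549 / 0.03916 = 11.62 h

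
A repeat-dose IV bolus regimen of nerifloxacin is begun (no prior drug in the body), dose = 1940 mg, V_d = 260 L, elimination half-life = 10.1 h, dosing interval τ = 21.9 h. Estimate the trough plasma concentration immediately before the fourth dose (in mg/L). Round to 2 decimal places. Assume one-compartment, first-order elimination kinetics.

C₀ per dose = Dose / Vd = 1940 / 260 = 7.462 mg/L
k = ln2 / t½ = 0.693147 / 10.1 = 0.06863 h⁻¹
Fraction remaining after one interval: r = e^(−kτ) = e^(−0.06863 × 21.9) = 0.2225
Before dose 4, 3 doses have been given (aged 1τ, 2τ, 3τ).
C_trough = C₀ × (r + r² + … + r^3) = C₀ × r(1−r^3)/(1−r)
        = 7.462 × 0.2225 × (1 − 0.01102) / (1 − 0.2225) = 2.112 mg/L

2.11 mg/L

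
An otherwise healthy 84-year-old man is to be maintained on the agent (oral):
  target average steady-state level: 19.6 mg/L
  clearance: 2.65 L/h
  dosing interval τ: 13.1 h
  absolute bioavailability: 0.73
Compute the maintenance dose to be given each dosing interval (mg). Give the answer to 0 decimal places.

At steady state, F × (Dose/τ) = Css × CL.
Dose = Css × CL × τ / F = 19.6 × 2.650 × 13.1 / 0.73 = 932.1 mg

932 mg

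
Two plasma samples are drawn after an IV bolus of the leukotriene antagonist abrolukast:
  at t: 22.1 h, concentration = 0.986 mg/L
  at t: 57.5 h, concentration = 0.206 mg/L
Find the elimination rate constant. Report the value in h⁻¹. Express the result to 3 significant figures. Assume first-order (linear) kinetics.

k = ln(C₁/C₂) / (t₂ − t₁) = ln(0.986/0.206) / (57.5 − 22.1)
  = 1.566 / 35.40 = 0.04424 h⁻¹

0.0442 h⁻¹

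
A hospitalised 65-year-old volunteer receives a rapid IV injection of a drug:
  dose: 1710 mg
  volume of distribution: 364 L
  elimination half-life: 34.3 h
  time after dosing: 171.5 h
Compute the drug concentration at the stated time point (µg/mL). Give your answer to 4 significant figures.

0.1468 µg/mL

C₀ = Dose / Vd = 1710 / 364 = 4.698 mg/L
k = ln2 / t½ = 0.693147 / 34.3 = 0.02021 h⁻¹
t / t½ = 171.5 / 34.3 = 5 half-lives
C = C₀ × (1/2)^5 = 4.698 × 0.03125 = 0.1468 mg/L
(0.1468 mg/L = 0.1468 µg/mL)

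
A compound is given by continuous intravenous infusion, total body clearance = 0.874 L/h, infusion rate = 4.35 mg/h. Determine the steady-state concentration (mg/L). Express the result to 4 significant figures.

4.977 mg/L

At steady state Css = R₀ / CL = 4.35 / 0.8740 = 4.977 mg/L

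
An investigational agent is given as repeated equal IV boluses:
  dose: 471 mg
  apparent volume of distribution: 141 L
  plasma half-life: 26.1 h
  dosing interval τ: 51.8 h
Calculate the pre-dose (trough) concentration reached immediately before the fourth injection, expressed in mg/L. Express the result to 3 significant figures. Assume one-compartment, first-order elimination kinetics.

1.11 mg/L

C₀ per dose = Dose / Vd = 471 / 141 = 3.340 mg/L
k = ln2 / t½ = 0.693147 / 26.1 = 0.02656 h⁻¹
Fraction remaining after one interval: r = e^(−kτ) = e^(−0.02656 × 51.8) = 0.2526
Before dose 4, 3 doses have been given (aged 1τ, 2τ, 3τ).
C_trough = C₀ × (r + r² + … + r^3) = C₀ × r(1−r^3)/(1−r)
        = 3.340 × 0.2526 × (1 − 0.01612) / (1 − 0.2526) = 1.111 mg/L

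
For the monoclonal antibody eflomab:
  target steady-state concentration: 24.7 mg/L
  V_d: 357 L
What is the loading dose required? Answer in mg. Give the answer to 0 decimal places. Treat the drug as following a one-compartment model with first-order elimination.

8818 mg

LD = Css × Vd = 24.7 × 357 = 8818 mg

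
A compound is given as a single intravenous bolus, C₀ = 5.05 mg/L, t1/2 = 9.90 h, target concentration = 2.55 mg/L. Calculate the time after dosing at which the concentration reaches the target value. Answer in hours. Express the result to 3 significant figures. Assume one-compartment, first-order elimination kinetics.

9.76 h

k = ln2 / t½ = 0.693147 / 9.90 = 0.07001 h⁻¹
t = ln(C₀ / C) / k = ln(5.050 / 2.55) / 0.07001
  = ln(1.980) / 0.07001 = 0.6831 / 0.07001 = 9.757 h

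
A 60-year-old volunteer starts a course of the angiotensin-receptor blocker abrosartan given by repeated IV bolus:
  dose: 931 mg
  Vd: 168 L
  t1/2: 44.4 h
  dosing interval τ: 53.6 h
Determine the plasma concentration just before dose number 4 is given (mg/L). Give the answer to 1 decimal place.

3.9 mg/L

C₀ per dose = Dose / Vd = 931 / 168 = 5.542 mg/L
k = ln2 / t½ = 0.693147 / 44.4 = 0.01561 h⁻¹
Fraction remaining after one interval: r = e^(−kτ) = e^(−0.01561 × 53.6) = 0.4331
Before dose 4, 3 doses have been given (aged 1τ, 2τ, 3τ).
C_trough = C₀ × (r + r² + … + r^3) = C₀ × r(1−r^3)/(1−r)
        = 5.542 × 0.4331 × (1 − 0.08124) / (1 − 0.4331) = 3.890 mg/L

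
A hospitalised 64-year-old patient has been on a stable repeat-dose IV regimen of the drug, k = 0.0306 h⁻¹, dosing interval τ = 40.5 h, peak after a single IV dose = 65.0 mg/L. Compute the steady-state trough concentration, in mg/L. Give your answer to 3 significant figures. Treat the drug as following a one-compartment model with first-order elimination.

26.5 mg/L

e^(−kτ) = e^(−0.03060 × 40.5) = 0.2896
Accumulation ratio R = 1 / (1 − e^(−kτ)) = 1 / (1 − 0.2896) = 1.408
Steady-state trough = C₀ × R × e^(−kτ) = 65.0 × 1.408 × 0.2896 = 26.50 mg/L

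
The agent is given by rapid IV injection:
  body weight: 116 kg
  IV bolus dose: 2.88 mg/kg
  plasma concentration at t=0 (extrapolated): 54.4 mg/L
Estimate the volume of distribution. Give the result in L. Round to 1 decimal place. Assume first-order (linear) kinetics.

6.1 L

Dose = 2.88 × 116 = 334.1 mg
Vd = Dose / C₀ = 334.1 / 54.4 = 6.142 L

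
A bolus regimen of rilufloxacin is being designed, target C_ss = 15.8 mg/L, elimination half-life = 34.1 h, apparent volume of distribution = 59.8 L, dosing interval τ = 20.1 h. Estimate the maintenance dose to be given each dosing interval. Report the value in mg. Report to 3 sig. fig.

386 mg

k = ln2 / t½ = 0.693147 / 34.1 = 0.02033 h⁻¹
CL = k × Vd = 0.02033 × 59.8 = 1.216 L/h
At steady state, Dose/τ = Css × CL.
Dose = Css × CL × τ = 15.8 × 1.216 × 20.1 = 386.2 mg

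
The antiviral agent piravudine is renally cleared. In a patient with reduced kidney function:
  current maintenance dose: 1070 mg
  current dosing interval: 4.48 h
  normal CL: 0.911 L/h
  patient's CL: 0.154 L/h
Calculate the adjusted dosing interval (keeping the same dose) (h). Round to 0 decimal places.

To keep the same average steady-state level, dosing rate must scale with clearance.
CL ratio = 0.154 / 0.911 = 0.1690
New interval (same dose) = 4.48 / 0.1690 = 26.51 h

27 h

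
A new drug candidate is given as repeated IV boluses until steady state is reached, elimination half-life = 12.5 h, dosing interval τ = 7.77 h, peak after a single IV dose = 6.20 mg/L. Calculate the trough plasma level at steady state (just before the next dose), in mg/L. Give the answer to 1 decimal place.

k = ln2 / t½ = 0.693147 / 12.5 = 0.05545 h⁻¹
e^(−kτ) = e^(−0.05545 × 7.77) = 0.6500
Accumulation ratio R = 1 / (1 − e^(−kτ)) = 1 / (1 − 0.6500) = 2.857
Steady-state trough = C₀ × R × e^(−kτ) = 6.20 × 2.857 × 0.6500 = 11.51 mg/L

11.5 mg/L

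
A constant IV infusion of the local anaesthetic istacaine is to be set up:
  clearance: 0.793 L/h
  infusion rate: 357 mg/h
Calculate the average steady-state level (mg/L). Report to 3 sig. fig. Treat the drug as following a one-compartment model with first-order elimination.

At steady state Css = R₀ / CL = 357 / 0.7930 = 450.2 mg/L

450 mg/L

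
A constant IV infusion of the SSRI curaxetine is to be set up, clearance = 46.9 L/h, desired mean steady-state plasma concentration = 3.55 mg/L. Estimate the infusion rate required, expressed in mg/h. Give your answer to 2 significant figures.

170 mg/h

At steady state, infusion rate R₀ = Css × CL = 3.55 × 46.90 = 166.5 mg/h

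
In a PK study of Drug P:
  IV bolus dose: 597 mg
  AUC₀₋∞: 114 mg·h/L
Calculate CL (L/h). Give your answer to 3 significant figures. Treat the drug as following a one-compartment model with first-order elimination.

5.24 L/h

CL = Dose / AUC = 597 / 114 = 5.237 L/h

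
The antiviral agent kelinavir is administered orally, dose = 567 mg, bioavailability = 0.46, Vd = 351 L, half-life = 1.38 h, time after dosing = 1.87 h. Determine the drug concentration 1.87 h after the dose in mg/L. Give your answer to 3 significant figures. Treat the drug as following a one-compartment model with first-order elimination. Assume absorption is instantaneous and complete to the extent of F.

0.290 mg/L

Amount reaching circulation = F × Dose = 0.46 × 567.0 = 260.8 mg
C₀ = F·Dose / Vd = 260.8 / 351 = 0.7430 mg/L
k = ln2 / t½ = 0.693147 / 1.38 = 0.5023 h⁻¹
C = C₀ · e^(−k·t) = 0.7430 × e^(−0.5023 × 1.87)
  = 0.7430 × 0.3909 = 0.2904 mg/L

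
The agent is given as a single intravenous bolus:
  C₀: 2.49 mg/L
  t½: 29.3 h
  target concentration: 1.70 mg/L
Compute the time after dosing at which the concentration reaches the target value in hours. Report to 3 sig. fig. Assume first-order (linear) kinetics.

16.1 h

k = ln2 / t½ = 0.693147 / 29.3 = 0.02366 h⁻¹
t = ln(C₀ / C) / k = ln(2.490 / 1.70) / 0.02366
  = ln(1.465) / 0.02366 = 0.3819 / 0.02366 = 16.14 h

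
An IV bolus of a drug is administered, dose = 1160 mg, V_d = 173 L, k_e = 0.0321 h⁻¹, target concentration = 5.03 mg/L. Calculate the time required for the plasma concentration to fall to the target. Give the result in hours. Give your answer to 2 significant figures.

9.0 h

C₀ = Dose / Vd = 1160 / 173 = 6.705 mg/L
t = ln(C₀ / C) / k = ln(6.705 / 5.03) / 0.03210
  = ln(1.333) / 0.03210 = 0.2874 / 0.03210 = 8.953 h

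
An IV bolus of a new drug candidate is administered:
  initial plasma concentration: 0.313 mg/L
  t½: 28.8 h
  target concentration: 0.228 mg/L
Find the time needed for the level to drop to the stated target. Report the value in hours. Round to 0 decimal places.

13 h

k = ln2 / t½ = 0.693147 / 28.8 = 0.02407 h⁻¹
t = ln(C₀ / C) / k = ln(0.3130 / 0.228) / 0.02407
  = ln(1.373) / 0.02407 = 0.3170 / 0.02407 = 13.17 h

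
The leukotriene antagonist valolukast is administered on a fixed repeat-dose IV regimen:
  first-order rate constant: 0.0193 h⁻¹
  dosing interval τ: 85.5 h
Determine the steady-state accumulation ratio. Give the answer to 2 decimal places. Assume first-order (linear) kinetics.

e^(−kτ) = e^(−0.01930 × 85.5) = 0.1920
Accumulation ratio R = 1 / (1 − e^(−kτ)) = 1 / (1 − 0.1920) = 1.238

1.24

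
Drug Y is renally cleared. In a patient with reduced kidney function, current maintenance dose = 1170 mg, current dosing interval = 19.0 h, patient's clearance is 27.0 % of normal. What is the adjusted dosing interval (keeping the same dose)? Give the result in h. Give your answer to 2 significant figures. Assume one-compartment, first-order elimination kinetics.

To keep the same average steady-state level, dosing rate must scale with clearance.
CL ratio = 27.0 / 100 = 0.2700
New interval (same dose) = 19.0 / 0.2700 = 70.37 h

70 h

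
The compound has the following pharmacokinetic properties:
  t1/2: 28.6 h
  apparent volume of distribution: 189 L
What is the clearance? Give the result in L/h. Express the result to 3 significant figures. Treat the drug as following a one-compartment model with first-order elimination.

4.58 L/h

k = ln2 / t½ = 0.693147 / 28.6 = 0.02424 h⁻¹
CL = k × Vd = 0.02424 × 189 = 4.581 L/h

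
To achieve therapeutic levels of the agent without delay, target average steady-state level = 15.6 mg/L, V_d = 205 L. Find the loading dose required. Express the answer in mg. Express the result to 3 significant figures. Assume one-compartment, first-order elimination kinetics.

LD = Css × Vd = 15.6 × 205 = 3198 mg

3200 mg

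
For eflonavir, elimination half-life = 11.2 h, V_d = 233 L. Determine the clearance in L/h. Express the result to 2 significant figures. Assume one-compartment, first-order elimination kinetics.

14 L/h

k = ln2 / t½ = 0.693147 / 11.2 = 0.06189 h⁻¹
CL = k × Vd = 0.06189 × 233 = 14.42 L/h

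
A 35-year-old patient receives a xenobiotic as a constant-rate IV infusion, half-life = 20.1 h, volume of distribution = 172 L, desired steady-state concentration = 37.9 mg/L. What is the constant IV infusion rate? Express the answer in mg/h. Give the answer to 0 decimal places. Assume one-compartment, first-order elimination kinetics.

225 mg/h

k = ln2 / t½ = 0.693147 / 20.1 = 0.03448 h⁻¹
CL = k × Vd = 0.03448 × 172 = 5.931 L/h
At steady state, infusion rate R₀ = Css × CL = 37.9 × 5.931 = 224.8 mg/h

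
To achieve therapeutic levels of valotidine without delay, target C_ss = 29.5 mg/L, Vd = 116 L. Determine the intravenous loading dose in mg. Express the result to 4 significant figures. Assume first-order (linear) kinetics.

3422 mg

LD = Css × Vd = 29.5 × 116 = 3422 mg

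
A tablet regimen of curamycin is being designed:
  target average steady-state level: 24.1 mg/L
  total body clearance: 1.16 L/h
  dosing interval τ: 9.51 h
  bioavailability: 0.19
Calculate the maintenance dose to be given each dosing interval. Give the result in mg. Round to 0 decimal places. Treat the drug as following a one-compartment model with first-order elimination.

1399 mg

At steady state, F × (Dose/τ) = Css × CL.
Dose = Css × CL × τ / F = 24.1 × 1.160 × 9.51 / 0.19 = 1399 mg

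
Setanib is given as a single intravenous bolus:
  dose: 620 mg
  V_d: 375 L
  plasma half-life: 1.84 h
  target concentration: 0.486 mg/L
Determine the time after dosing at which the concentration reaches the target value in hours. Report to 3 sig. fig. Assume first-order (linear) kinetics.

C₀ = Dose / Vd = 620.0 / 375 = 1.653 mg/L
k = ln2 / t½ = 0.693147 / 1.84 = 0.3767 h⁻¹
t = ln(C₀ / C) / k = ln(1.653 / 0.486) / 0.3767
  = ln(3.401) / 0.3767 = 1.224 / 0.3767 = 3.249 h

3.25 h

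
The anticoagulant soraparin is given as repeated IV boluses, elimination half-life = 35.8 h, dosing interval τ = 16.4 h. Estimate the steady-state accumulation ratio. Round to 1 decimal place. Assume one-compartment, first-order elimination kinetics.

3.7

k = ln2 / t½ = 0.693147 / 35.8 = 0.01936 h⁻¹
e^(−kτ) = e^(−0.01936 × 16.4) = 0.7280
Accumulation ratio R = 1 / (1 − e^(−kτ)) = 1 / (1 − 0.7280) = 3.676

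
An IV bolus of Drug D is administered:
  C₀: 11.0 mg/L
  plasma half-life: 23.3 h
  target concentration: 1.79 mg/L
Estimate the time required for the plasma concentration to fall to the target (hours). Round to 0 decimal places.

k = ln2 / t½ = 0.693147 / 23.3 = 0.02975 h⁻¹
t = ln(C₀ / C) / k = ln(11.00 / 1.79) / 0.02975
  = ln(6.145) / 0.02975 = 1.816 / 0.02975 = 61.04 h

61 h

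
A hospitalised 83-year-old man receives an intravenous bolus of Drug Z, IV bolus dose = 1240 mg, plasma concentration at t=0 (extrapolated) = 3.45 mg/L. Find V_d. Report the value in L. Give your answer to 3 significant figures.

359 L

Vd = Dose / C₀ = 1240 / 3.45 = 359.4 L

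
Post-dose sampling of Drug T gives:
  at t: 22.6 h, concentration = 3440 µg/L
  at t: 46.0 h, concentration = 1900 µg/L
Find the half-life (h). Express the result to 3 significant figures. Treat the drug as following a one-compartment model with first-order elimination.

27.3 h

k = ln(C₁/C₂) / (t₂ − t₁) = ln(3440/1900) / (46.0 − 22.6)
  = 0.5936 / 23.40 = 0.02537 h⁻¹
t½ = ln2 / k = 0.693147 / 0.02537 = 27.32 h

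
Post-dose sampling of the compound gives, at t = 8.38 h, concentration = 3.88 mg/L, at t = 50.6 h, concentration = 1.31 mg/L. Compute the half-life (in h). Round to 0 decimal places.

k = ln(C₁/C₂) / (t₂ − t₁) = ln(3.88/1.31) / (50.6 − 8.38)
  = 1.086 / 42.22 = 0.02572 h⁻¹
t½ = ln2 / k = 0.693147 / 0.02572 = 26.95 h

27 h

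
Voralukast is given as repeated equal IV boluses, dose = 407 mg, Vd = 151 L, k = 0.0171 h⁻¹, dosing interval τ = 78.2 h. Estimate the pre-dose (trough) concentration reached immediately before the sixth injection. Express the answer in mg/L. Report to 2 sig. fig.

C₀ per dose = Dose / Vd = 407 / 151 = 2.695 mg/L
Fraction remaining after one interval: r = e^(−kτ) = e^(−0.01710 × 78.2) = 0.2626
Before dose 6, 5 doses have been given (aged 1τ, 2τ, 3τ, 4τ, 5τ).
C_trough = C₀ × (r + r² + … + r^5) = C₀ × r(1−r^5)/(1−r)
        = 2.695 × 0.2626 × (1 − 0.001249) / (1 − 0.2626) = 0.9585 mg/L

0.96 mg/L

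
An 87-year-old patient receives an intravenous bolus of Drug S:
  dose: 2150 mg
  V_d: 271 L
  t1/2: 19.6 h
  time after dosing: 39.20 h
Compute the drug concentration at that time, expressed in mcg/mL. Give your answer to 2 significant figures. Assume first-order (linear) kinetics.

2.0 mcg/mL

C₀ = Dose / Vd = 2150 / 271 = 7.934 mg/L
k = ln2 / t½ = 0.693147 / 19.6 = 0.03536 h⁻¹
t / t½ = 39.20 / 19.6 = 2 half-lives
C = C₀ × (1/2)^2 = 7.934 × 0.2500 = 1.984 mg/L
(1.984 mg/L = 1.984 mcg/mL)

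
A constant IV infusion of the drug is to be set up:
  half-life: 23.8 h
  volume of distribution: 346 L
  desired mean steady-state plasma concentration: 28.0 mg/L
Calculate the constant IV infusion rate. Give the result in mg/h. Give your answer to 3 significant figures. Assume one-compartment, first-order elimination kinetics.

k = ln2 / t½ = 0.693147 / 23.8 = 0.02912 h⁻¹
CL = k × Vd = 0.02912 × 346 = 10.08 L/h
At steady state, infusion rate R₀ = Css × CL = 28.0 × 10.08 = 282.2 mg/h

282 mg/h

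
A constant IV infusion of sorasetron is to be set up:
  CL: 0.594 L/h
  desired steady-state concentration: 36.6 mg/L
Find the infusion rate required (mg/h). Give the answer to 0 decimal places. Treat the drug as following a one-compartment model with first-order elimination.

22 mg/h

At steady state, infusion rate R₀ = Css × CL = 36.6 × 0.5940 = 21.74 mg/h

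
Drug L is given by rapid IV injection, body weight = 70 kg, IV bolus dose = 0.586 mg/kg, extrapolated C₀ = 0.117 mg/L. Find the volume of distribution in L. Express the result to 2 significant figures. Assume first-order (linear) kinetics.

350 L

Dose = 0.586 × 70 = 41.02 mg
Vd = Dose / C₀ = 41.02 / 0.117 = 350.6 L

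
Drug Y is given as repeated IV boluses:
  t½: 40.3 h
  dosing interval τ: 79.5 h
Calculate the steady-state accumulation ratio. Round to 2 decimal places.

k = ln2 / t½ = 0.693147 / 40.3 = 0.01720 h⁻¹
e^(−kτ) = e^(−0.01720 × 79.5) = 0.2548
Accumulation ratio R = 1 / (1 − e^(−kτ)) = 1 / (1 − 0.2548) = 1.342

1.34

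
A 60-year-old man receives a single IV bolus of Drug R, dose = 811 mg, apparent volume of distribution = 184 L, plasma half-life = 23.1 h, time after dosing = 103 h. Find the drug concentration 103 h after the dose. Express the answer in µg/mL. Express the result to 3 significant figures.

C₀ = Dose / Vd = 811.0 / 184 = 4.408 mg/L
k = ln2 / t½ = 0.693147 / 23.1 = 0.03001 h⁻¹
C = C₀ · e^(−k·t) = 4.408 × e^(−0.03001 × 103)
  = 4.408 × 0.04546 = 0.2004 mg/L
(0.2004 mg/L = 0.2004 µg/mL)

0.200 µg/mL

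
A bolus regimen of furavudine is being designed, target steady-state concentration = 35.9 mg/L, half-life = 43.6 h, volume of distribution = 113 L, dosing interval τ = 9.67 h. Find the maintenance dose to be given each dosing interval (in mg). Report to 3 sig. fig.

624 mg

k = ln2 / t½ = 0.693147 / 43.6 = 0.01590 h⁻¹
CL = k × Vd = 0.01590 × 113 = 1.797 L/h
At steady state, Dose/τ = Css × CL.
Dose = Css × CL × τ = 35.9 × 1.797 × 9.67 = 623.8 mg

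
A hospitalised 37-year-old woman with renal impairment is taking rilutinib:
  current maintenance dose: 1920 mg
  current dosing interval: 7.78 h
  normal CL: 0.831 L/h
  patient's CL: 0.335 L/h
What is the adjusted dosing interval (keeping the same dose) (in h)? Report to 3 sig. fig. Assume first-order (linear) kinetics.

19.3 h

To keep the same average steady-state level, dosing rate must scale with clearance.
CL ratio = 0.335 / 0.831 = 0.4031
New interval (same dose) = 7.78 / 0.4031 = 19.30 h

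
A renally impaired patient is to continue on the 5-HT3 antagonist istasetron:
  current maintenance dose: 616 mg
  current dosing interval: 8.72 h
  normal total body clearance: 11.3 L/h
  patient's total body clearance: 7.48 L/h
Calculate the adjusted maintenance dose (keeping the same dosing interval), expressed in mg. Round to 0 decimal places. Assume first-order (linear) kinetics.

408 mg

To keep the same average steady-state level, dosing rate must scale with clearance.
CL ratio = 7.48 / 11.3 = 0.6619
New dose (same interval) = 616 × 0.6619 = 407.7 mg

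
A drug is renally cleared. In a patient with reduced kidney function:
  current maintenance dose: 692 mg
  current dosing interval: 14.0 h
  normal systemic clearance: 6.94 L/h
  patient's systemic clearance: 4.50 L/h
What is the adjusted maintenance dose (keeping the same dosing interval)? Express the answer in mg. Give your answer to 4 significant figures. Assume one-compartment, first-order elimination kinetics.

To keep the same average steady-state level, dosing rate must scale with clearance.
CL ratio = 4.50 / 6.94 = 0.6484
New dose (same interval) = 692 × 0.6484 = 448.7 mg

448.7 mg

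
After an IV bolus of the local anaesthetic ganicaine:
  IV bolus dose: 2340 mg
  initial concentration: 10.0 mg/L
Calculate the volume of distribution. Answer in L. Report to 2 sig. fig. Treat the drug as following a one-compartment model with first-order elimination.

Vd = Dose / C₀ = 2340 / 10.0 = 234.0 L

230 L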